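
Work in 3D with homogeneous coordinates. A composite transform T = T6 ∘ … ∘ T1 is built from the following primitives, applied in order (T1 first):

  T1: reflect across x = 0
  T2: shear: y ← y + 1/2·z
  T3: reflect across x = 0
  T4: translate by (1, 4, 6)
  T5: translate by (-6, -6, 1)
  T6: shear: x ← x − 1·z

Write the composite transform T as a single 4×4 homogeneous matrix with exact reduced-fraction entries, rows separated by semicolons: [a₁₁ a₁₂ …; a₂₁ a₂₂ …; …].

T1 = [-1 0 0 0; 0 1 0 0; 0 0 1 0; 0 0 0 1]
T2·T1 = [-1 0 0 0; 0 1 1/2 0; 0 0 1 0; 0 0 0 1]
T3·…·T1 = [1 0 0 0; 0 1 1/2 0; 0 0 1 0; 0 0 0 1]
T4·…·T1 = [1 0 0 1; 0 1 1/2 4; 0 0 1 6; 0 0 0 1]
T5·…·T1 = [1 0 0 -5; 0 1 1/2 -2; 0 0 1 7; 0 0 0 1]
T6·…·T1 = [1 0 -1 -12; 0 1 1/2 -2; 0 0 1 7; 0 0 0 1]

T = [1 0 -1 -12; 0 1 1/2 -2; 0 0 1 7; 0 0 0 1]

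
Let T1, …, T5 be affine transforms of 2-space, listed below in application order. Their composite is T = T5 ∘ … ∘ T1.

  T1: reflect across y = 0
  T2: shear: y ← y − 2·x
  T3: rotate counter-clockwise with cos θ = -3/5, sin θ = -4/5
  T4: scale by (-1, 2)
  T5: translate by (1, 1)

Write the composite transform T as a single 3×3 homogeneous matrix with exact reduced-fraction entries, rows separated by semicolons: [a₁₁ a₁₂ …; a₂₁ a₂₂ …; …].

T = [11/5 4/5 1; 4/5 6/5 1; 0 0 1]

T1 = [1 0 0; 0 -1 0; 0 0 1]
T2·T1 = [1 0 0; -2 -1 0; 0 0 1]
T3·…·T1 = [-11/5 -4/5 0; 2/5 3/5 0; 0 0 1]
T4·…·T1 = [11/5 4/5 0; 4/5 6/5 0; 0 0 1]
T5·…·T1 = [11/5 4/5 1; 4/5 6/5 1; 0 0 1]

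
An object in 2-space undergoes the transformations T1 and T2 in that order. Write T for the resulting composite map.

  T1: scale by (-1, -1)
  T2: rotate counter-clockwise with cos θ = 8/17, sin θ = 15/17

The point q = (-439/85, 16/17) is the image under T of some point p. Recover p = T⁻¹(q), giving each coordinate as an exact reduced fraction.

T1 = [-1 0 0; 0 -1 0; 0 0 1]
T2·T1 = [-8/17 15/17 0; -15/17 -8/17 0; 0 0 1]
det M = 1; M⁻¹ = [-8/17 -15/17 0; 15/17 -8/17 0; 0 0 1]
M⁻¹ · (-439/85, 16/17)ᵀ = (8/5, -5)ᵀ

p = (8/5, -5)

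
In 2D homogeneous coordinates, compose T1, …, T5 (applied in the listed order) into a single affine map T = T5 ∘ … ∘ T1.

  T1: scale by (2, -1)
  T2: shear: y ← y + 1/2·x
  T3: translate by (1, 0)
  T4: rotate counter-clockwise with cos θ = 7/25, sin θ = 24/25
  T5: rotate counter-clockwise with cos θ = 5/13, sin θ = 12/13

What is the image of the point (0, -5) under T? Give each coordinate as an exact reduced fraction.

T(p) = (-1273/325, -1061/325)

T1 scale by (2, -1): (0, -5) → (0, 5)
T2 shear: y ← y + 1/2·x: (0, 5) → (0, 5)
T3 translate by (1, 0): (0, 5) → (1, 5)
T4 rotate counter-clockwise with cos θ = 7/25, sin θ = 24/25: (1, 5) → (-113/25, 59/25)
T5 rotate counter-clockwise with cos θ = 5/13, sin θ = 12/13: (-113/25, 59/25) → (-1273/325, -1061/325)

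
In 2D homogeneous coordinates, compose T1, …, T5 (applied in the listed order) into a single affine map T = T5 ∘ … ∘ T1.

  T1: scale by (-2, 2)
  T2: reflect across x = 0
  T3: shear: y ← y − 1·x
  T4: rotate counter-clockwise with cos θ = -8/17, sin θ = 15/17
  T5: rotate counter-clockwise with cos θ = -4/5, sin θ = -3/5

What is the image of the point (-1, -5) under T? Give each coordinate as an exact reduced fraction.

T(p) = (-26/5, -32/5)

T1 scale by (-2, 2): (-1, -5) → (2, -10)
T2 reflect across x = 0: (2, -10) → (-2, -10)
T3 shear: y ← y − 1·x: (-2, -10) → (-2, -8)
T4 rotate counter-clockwise with cos θ = -8/17, sin θ = 15/17: (-2, -8) → (8, 2)
T5 rotate counter-clockwise with cos θ = -4/5, sin θ = -3/5: (8, 2) → (-26/5, -32/5)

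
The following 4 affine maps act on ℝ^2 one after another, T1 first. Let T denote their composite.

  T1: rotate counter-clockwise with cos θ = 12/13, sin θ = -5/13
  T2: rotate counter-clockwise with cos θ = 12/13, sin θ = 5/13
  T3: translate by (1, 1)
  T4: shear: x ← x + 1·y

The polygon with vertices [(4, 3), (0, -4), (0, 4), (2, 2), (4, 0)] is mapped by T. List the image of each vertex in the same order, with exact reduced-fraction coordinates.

T1 rotate counter-clockwise with cos θ = 12/13, sin θ = -5/13: (4, 3) → (63/13, 16/13); (0, -4) → (-20/13, -48/13); (0, 4) → (20/13, 48/13); (2, 2) → (34/13, 14/13); (4, 0) → (48/13, -20/13)
T2 rotate counter-clockwise with cos θ = 12/13, sin θ = 5/13: (63/13, 16/13) → (4, 3); (-20/13, -48/13) → (0, -4); (20/13, 48/13) → (0, 4); (34/13, 14/13) → (2, 2); (48/13, -20/13) → (4, 0)
T3 translate by (1, 1): (4, 3) → (5, 4); (0, -4) → (1, -3); (0, 4) → (1, 5); (2, 2) → (3, 3); (4, 0) → (5, 1)
T4 shear: x ← x + 1·y: (5, 4) → (9, 4); (1, -3) → (-2, -3); (1, 5) → (6, 5); (3, 3) → (6, 3); (5, 1) → (6, 1)

image vertices: (9, 4), (-2, -3), (6, 5), (6, 3), (6, 1)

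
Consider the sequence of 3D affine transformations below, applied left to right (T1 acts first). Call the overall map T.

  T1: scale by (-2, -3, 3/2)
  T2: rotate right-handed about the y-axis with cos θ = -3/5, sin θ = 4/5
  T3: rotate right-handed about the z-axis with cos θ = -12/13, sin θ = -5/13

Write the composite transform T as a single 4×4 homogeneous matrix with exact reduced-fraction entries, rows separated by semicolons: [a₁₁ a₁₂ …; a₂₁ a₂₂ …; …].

T1 = [-2 0 0 0; 0 -3 0 0; 0 0 3/2 0; 0 0 0 1]
T2·T1 = [6/5 0 6/5 0; 0 -3 0 0; 8/5 0 -9/10 0; 0 0 0 1]
T3·…·T1 = [-72/65 -15/13 -72/65 0; -6/13 36/13 -6/13 0; 8/5 0 -9/10 0; 0 0 0 1]

T = [-72/65 -15/13 -72/65 0; -6/13 36/13 -6/13 0; 8/5 0 -9/10 0; 0 0 0 1]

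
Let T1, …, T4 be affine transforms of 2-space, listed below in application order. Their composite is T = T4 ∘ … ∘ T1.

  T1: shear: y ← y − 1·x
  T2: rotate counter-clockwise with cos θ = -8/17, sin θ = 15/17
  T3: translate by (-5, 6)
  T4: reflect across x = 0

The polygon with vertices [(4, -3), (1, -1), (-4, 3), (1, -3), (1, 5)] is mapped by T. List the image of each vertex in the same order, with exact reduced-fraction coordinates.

T1 shear: y ← y − 1·x: (4, -3) → (4, -7); (1, -1) → (1, -2); (-4, 3) → (-4, 7); (1, -3) → (1, -4); (1, 5) → (1, 4)
T2 rotate counter-clockwise with cos θ = -8/17, sin θ = 15/17: (4, -7) → (73/17, 116/17); (1, -2) → (22/17, 31/17); (-4, 7) → (-73/17, -116/17); (1, -4) → (52/17, 47/17); (1, 4) → (-4, -1)
T3 translate by (-5, 6): (73/17, 116/17) → (-12/17, 218/17); (22/17, 31/17) → (-63/17, 133/17); (-73/17, -116/17) → (-158/17, -14/17); (52/17, 47/17) → (-33/17, 149/17); (-4, -1) → (-9, 5)
T4 reflect across x = 0: (-12/17, 218/17) → (12/17, 218/17); (-63/17, 133/17) → (63/17, 133/17); (-158/17, -14/17) → (158/17, -14/17); (-33/17, 149/17) → (33/17, 149/17); (-9, 5) → (9, 5)

image vertices: (12/17, 218/17), (63/17, 133/17), (158/17, -14/17), (33/17, 149/17), (9, 5)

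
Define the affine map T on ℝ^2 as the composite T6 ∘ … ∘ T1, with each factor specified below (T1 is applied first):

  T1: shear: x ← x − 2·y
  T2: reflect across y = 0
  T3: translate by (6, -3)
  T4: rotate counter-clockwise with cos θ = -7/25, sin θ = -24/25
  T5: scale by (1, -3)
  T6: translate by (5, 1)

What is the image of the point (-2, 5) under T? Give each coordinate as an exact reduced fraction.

T1 shear: x ← x − 2·y: (-2, 5) → (-12, 5)
T2 reflect across y = 0: (-12, 5) → (-12, -5)
T3 translate by (6, -3): (-12, -5) → (-6, -8)
T4 rotate counter-clockwise with cos θ = -7/25, sin θ = -24/25: (-6, -8) → (-6, 8)
T5 scale by (1, -3): (-6, 8) → (-6, -24)
T6 translate by (5, 1): (-6, -24) → (-1, -23)

T(p) = (-1, -23)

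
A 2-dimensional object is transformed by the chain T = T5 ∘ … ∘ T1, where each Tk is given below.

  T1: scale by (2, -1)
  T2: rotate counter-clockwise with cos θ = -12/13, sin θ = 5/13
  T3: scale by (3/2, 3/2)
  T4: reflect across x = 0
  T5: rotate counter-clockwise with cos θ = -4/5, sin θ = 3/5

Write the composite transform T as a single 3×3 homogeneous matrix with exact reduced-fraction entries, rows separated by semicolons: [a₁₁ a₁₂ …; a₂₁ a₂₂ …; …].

T1 = [2 0 0; 0 -1 0; 0 0 1]
T2·T1 = [-24/13 5/13 0; 10/13 12/13 0; 0 0 1]
T3·…·T1 = [-36/13 15/26 0; 15/13 18/13 0; 0 0 1]
T4·…·T1 = [36/13 -15/26 0; 15/13 18/13 0; 0 0 1]
T5·…·T1 = [-189/65 -24/65 0; 48/65 -189/130 0; 0 0 1]

T = [-189/65 -24/65 0; 48/65 -189/130 0; 0 0 1]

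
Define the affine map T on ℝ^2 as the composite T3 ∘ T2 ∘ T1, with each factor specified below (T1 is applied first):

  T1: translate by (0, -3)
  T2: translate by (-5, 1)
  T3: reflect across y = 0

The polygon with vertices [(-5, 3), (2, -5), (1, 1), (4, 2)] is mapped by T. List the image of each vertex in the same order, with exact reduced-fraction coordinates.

image vertices: (-10, -1), (-3, 7), (-4, 1), (-1, 0)

T1 translate by (0, -3): (-5, 3) → (-5, 0); (2, -5) → (2, -8); (1, 1) → (1, -2); (4, 2) → (4, -1)
T2 translate by (-5, 1): (-5, 0) → (-10, 1); (2, -8) → (-3, -7); (1, -2) → (-4, -1); (4, -1) → (-1, 0)
T3 reflect across y = 0: (-10, 1) → (-10, -1); (-3, -7) → (-3, 7); (-4, -1) → (-4, 1); (-1, 0) → (-1, 0)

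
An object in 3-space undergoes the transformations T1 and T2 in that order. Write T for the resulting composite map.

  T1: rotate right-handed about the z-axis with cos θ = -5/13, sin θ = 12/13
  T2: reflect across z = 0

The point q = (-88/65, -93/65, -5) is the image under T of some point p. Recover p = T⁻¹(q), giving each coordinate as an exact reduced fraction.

T1 = [-5/13 -12/13 0 0; 12/13 -5/13 0 0; 0 0 1 0; 0 0 0 1]
T2·T1 = [-5/13 -12/13 0 0; 12/13 -5/13 0 0; 0 0 -1 0; 0 0 0 1]
det M = -1; M⁻¹ = [-5/13 12/13 0 0; -12/13 -5/13 0 0; 0 0 -1 0; 0 0 0 1]
M⁻¹ · (-88/65, -93/65, -5)ᵀ = (-4/5, 9/5, 5)ᵀ

p = (-4/5, 9/5, 5)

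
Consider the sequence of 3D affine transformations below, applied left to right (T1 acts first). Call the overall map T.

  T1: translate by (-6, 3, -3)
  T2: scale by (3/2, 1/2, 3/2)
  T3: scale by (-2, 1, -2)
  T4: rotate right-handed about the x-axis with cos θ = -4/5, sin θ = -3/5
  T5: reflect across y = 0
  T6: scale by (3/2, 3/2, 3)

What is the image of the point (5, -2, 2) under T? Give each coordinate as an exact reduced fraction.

T(p) = (9/2, -21/10, -81/10)

T1 translate by (-6, 3, -3): (5, -2, 2) → (-1, 1, -1)
T2 scale by (3/2, 1/2, 3/2): (-1, 1, -1) → (-3/2, 1/2, -3/2)
T3 scale by (-2, 1, -2): (-3/2, 1/2, -3/2) → (3, 1/2, 3)
T4 rotate right-handed about the x-axis with cos θ = -4/5, sin θ = -3/5: (3, 1/2, 3) → (3, 7/5, -27/10)
T5 reflect across y = 0: (3, 7/5, -27/10) → (3, -7/5, -27/10)
T6 scale by (3/2, 3/2, 3): (3, -7/5, -27/10) → (9/2, -21/10, -81/10)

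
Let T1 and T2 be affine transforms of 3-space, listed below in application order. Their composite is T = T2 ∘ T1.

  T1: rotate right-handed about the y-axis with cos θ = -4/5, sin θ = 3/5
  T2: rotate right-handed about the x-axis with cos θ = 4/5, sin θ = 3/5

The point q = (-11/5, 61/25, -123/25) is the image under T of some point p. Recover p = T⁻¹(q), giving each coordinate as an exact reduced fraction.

p = (5, -1, 3)

T1 = [-4/5 0 3/5 0; 0 1 0 0; -3/5 0 -4/5 0; 0 0 0 1]
T2·T1 = [-4/5 0 3/5 0; 9/25 4/5 12/25 0; -12/25 3/5 -16/25 0; 0 0 0 1]
det M = 1; M⁻¹ = [-4/5 9/25 -12/25 0; 0 4/5 3/5 0; 3/5 12/25 -16/25 0; 0 0 0 1]
M⁻¹ · (-11/5, 61/25, -123/25)ᵀ = (5, -1, 3)ᵀ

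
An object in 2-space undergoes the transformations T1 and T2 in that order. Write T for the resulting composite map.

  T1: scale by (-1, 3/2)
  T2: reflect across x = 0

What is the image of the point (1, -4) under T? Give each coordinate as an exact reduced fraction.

T(p) = (1, -6)

T1 scale by (-1, 3/2): (1, -4) → (-1, -6)
T2 reflect across x = 0: (-1, -6) → (1, -6)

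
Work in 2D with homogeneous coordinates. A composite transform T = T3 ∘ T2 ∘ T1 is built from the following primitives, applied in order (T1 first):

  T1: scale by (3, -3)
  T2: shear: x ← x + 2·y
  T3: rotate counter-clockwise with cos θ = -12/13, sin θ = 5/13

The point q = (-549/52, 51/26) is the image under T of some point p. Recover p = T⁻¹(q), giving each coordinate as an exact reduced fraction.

p = (2, -3/4)

T1 = [3 0 0; 0 -3 0; 0 0 1]
T2·T1 = [3 -6 0; 0 -3 0; 0 0 1]
T3·…·T1 = [-36/13 87/13 0; 15/13 6/13 0; 0 0 1]
det M = -9; M⁻¹ = [-2/39 29/39 0; 5/39 4/13 0; 0 0 1]
M⁻¹ · (-549/52, 51/26)ᵀ = (2, -3/4)ᵀ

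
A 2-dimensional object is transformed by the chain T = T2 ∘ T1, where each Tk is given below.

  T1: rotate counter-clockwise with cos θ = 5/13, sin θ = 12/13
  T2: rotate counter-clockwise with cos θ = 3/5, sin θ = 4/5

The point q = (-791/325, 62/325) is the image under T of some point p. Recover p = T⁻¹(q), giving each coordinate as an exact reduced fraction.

T1 = [5/13 -12/13 0; 12/13 5/13 0; 0 0 1]
T2·T1 = [-33/65 -56/65 0; 56/65 -33/65 0; 0 0 1]
det M = 1; M⁻¹ = [-33/65 56/65 0; -56/65 -33/65 0; 0 0 1]
M⁻¹ · (-791/325, 62/325)ᵀ = (7/5, 2)ᵀ

p = (7/5, 2)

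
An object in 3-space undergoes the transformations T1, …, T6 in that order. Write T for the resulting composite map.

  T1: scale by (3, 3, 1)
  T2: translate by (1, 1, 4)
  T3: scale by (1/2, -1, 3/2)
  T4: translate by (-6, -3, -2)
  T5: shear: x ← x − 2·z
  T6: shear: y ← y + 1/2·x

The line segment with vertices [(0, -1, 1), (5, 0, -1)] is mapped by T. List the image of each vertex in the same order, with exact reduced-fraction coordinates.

T1 scale by (3, 3, 1): (0, -1, 1) → (0, -3, 1); (5, 0, -1) → (15, 0, -1)
T2 translate by (1, 1, 4): (0, -3, 1) → (1, -2, 5); (15, 0, -1) → (16, 1, 3)
T3 scale by (1/2, -1, 3/2): (1, -2, 5) → (1/2, 2, 15/2); (16, 1, 3) → (8, -1, 9/2)
T4 translate by (-6, -3, -2): (1/2, 2, 15/2) → (-11/2, -1, 11/2); (8, -1, 9/2) → (2, -4, 5/2)
T5 shear: x ← x − 2·z: (-11/2, -1, 11/2) → (-33/2, -1, 11/2); (2, -4, 5/2) → (-3, -4, 5/2)
T6 shear: y ← y + 1/2·x: (-33/2, -1, 11/2) → (-33/2, -37/4, 11/2); (-3, -4, 5/2) → (-3, -11/2, 5/2)

image vertices: (-33/2, -37/4, 11/2), (-3, -11/2, 5/2)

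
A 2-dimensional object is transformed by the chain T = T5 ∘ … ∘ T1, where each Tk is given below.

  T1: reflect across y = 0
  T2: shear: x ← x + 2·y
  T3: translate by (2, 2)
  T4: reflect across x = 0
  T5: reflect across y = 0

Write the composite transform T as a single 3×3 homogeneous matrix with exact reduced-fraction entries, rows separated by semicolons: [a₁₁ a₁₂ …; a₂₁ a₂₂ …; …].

T = [-1 2 -2; 0 1 -2; 0 0 1]

T1 = [1 0 0; 0 -1 0; 0 0 1]
T2·T1 = [1 -2 0; 0 -1 0; 0 0 1]
T3·…·T1 = [1 -2 2; 0 -1 2; 0 0 1]
T4·…·T1 = [-1 2 -2; 0 -1 2; 0 0 1]
T5·…·T1 = [-1 2 -2; 0 1 -2; 0 0 1]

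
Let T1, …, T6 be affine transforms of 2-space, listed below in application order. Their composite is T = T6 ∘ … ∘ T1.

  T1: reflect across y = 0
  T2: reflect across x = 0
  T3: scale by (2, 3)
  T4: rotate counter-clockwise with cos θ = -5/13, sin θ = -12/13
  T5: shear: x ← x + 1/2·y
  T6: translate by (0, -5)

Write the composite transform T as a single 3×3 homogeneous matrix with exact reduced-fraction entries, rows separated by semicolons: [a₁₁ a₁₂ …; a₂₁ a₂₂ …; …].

T1 = [1 0 0; 0 -1 0; 0 0 1]
T2·T1 = [-1 0 0; 0 -1 0; 0 0 1]
T3·…·T1 = [-2 0 0; 0 -3 0; 0 0 1]
T4·…·T1 = [10/13 -36/13 0; 24/13 15/13 0; 0 0 1]
T5·…·T1 = [22/13 -57/26 0; 24/13 15/13 0; 0 0 1]
T6·…·T1 = [22/13 -57/26 0; 24/13 15/13 -5; 0 0 1]

T = [22/13 -57/26 0; 24/13 15/13 -5; 0 0 1]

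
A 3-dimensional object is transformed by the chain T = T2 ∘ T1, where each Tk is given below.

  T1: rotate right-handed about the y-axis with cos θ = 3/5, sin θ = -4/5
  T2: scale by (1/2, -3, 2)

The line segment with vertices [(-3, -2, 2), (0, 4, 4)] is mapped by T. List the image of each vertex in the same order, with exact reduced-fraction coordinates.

image vertices: (-17/10, 6, -12/5), (-8/5, -12, 24/5)

T1 rotate right-handed about the y-axis with cos θ = 3/5, sin θ = -4/5: (-3, -2, 2) → (-17/5, -2, -6/5); (0, 4, 4) → (-16/5, 4, 12/5)
T2 scale by (1/2, -3, 2): (-17/5, -2, -6/5) → (-17/10, 6, -12/5); (-16/5, 4, 12/5) → (-8/5, -12, 24/5)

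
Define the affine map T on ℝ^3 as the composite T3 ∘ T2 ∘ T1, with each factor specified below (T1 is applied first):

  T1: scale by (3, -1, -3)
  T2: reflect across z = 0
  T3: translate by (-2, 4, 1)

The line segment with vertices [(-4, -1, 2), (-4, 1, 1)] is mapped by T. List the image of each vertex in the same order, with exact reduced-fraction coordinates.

image vertices: (-14, 5, 7), (-14, 3, 4)

T1 scale by (3, -1, -3): (-4, -1, 2) → (-12, 1, -6); (-4, 1, 1) → (-12, -1, -3)
T2 reflect across z = 0: (-12, 1, -6) → (-12, 1, 6); (-12, -1, -3) → (-12, -1, 3)
T3 translate by (-2, 4, 1): (-12, 1, 6) → (-14, 5, 7); (-12, -1, 3) → (-14, 3, 4)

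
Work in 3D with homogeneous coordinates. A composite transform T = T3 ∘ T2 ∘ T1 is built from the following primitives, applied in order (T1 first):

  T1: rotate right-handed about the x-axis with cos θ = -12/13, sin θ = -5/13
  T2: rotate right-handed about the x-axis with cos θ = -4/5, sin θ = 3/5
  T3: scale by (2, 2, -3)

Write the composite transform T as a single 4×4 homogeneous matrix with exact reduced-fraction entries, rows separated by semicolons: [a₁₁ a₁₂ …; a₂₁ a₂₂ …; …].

T = [2 0 0 0; 0 126/65 32/65 0; 0 48/65 -189/65 0; 0 0 0 1]

T1 = [1 0 0 0; 0 -12/13 5/13 0; 0 -5/13 -12/13 0; 0 0 0 1]
T2·T1 = [1 0 0 0; 0 63/65 16/65 0; 0 -16/65 63/65 0; 0 0 0 1]
T3·…·T1 = [2 0 0 0; 0 126/65 32/65 0; 0 48/65 -189/65 0; 0 0 0 1]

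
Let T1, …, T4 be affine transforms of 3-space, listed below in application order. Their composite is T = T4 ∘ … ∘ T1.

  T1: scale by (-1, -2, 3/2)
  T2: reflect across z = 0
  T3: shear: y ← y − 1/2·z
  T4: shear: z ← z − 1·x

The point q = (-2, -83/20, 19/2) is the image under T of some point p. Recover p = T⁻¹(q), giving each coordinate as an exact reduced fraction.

p = (2, 1/5, -5)

T1 = [-1 0 0 0; 0 -2 0 0; 0 0 3/2 0; 0 0 0 1]
T2·T1 = [-1 0 0 0; 0 -2 0 0; 0 0 -3/2 0; 0 0 0 1]
T3·…·T1 = [-1 0 0 0; 0 -2 3/4 0; 0 0 -3/2 0; 0 0 0 1]
T4·…·T1 = [-1 0 0 0; 0 -2 3/4 0; 1 0 -3/2 0; 0 0 0 1]
det M = -3; M⁻¹ = [-1 0 0 0; -1/4 -1/2 -1/4 0; -2/3 0 -2/3 0; 0 0 0 1]
M⁻¹ · (-2, -83/20, 19/2)ᵀ = (2, 1/5, -5)ᵀ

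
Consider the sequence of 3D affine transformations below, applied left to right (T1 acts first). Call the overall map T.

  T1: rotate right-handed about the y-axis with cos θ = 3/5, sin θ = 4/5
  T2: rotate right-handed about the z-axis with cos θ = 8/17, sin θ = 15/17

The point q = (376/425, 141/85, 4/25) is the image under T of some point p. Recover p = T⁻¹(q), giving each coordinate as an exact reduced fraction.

T1 = [3/5 0 4/5 0; 0 1 0 0; -4/5 0 3/5 0; 0 0 0 1]
T2·T1 = [24/85 -15/17 32/85 0; 9/17 8/17 12/17 0; -4/5 0 3/5 0; 0 0 0 1]
det M = 1; M⁻¹ = [24/85 9/17 -4/5 0; -15/17 8/17 0 0; 32/85 12/17 3/5 0; 0 0 0 1]
M⁻¹ · (376/425, 141/85, 4/25)ᵀ = (1, 0, 8/5)ᵀ

p = (1, 0, 8/5)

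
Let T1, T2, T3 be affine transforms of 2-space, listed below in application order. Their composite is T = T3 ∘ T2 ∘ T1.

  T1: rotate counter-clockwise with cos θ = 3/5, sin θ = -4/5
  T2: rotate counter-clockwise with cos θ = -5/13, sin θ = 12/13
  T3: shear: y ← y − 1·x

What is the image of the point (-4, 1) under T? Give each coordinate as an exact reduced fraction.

T1 rotate counter-clockwise with cos θ = 3/5, sin θ = -4/5: (-4, 1) → (-8/5, 19/5)
T2 rotate counter-clockwise with cos θ = -5/13, sin θ = 12/13: (-8/5, 19/5) → (-188/65, -191/65)
T3 shear: y ← y − 1·x: (-188/65, -191/65) → (-188/65, -3/65)

T(p) = (-188/65, -3/65)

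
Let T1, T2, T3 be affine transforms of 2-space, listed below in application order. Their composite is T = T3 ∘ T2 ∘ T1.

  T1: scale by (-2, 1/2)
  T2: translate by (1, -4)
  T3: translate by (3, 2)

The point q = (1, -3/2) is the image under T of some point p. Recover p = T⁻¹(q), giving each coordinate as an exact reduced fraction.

p = (3/2, 1)

T1 = [-2 0 0; 0 1/2 0; 0 0 1]
T2·T1 = [-2 0 1; 0 1/2 -4; 0 0 1]
T3·…·T1 = [-2 0 4; 0 1/2 -2; 0 0 1]
det M = -1; M⁻¹ = [-1/2 0 2; 0 2 4; 0 0 1]
M⁻¹ · (1, -3/2)ᵀ = (3/2, 1)ᵀ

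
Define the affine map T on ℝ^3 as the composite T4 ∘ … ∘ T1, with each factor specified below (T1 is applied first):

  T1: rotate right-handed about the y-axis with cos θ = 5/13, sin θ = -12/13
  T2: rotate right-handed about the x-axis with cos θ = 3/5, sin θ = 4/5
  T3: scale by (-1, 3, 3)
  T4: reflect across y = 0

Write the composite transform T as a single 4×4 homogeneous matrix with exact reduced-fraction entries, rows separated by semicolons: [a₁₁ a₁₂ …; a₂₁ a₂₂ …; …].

T = [-5/13 0 12/13 0; 144/65 -9/5 12/13 0; 108/65 12/5 9/13 0; 0 0 0 1]

T1 = [5/13 0 -12/13 0; 0 1 0 0; 12/13 0 5/13 0; 0 0 0 1]
T2·T1 = [5/13 0 -12/13 0; -48/65 3/5 -4/13 0; 36/65 4/5 3/13 0; 0 0 0 1]
T3·…·T1 = [-5/13 0 12/13 0; -144/65 9/5 -12/13 0; 108/65 12/5 9/13 0; 0 0 0 1]
T4·…·T1 = [-5/13 0 12/13 0; 144/65 -9/5 12/13 0; 108/65 12/5 9/13 0; 0 0 0 1]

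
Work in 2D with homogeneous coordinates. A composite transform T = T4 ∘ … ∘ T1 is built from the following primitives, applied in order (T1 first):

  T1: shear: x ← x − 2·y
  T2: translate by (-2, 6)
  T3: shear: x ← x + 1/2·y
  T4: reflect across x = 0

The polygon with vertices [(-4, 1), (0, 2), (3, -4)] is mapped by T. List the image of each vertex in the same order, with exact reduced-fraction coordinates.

image vertices: (9/2, 7), (2, 8), (-10, 2)

T1 shear: x ← x − 2·y: (-4, 1) → (-6, 1); (0, 2) → (-4, 2); (3, -4) → (11, -4)
T2 translate by (-2, 6): (-6, 1) → (-8, 7); (-4, 2) → (-6, 8); (11, -4) → (9, 2)
T3 shear: x ← x + 1/2·y: (-8, 7) → (-9/2, 7); (-6, 8) → (-2, 8); (9, 2) → (10, 2)
T4 reflect across x = 0: (-9/2, 7) → (9/2, 7); (-2, 8) → (2, 8); (10, 2) → (-10, 2)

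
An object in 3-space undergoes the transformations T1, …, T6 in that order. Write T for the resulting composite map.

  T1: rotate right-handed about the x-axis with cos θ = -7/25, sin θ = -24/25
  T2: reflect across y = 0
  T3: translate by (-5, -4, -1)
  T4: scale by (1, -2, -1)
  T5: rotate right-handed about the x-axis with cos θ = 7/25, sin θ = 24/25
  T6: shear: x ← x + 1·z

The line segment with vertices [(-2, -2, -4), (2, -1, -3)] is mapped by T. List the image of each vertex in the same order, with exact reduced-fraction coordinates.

image vertices: (-3868/625, 1476/625, 507/625), (-67/125, 194/125, 308/125)

T1 rotate right-handed about the x-axis with cos θ = -7/25, sin θ = -24/25: (-2, -2, -4) → (-2, -82/25, 76/25); (2, -1, -3) → (2, -13/5, 9/5)
T2 reflect across y = 0: (-2, -82/25, 76/25) → (-2, 82/25, 76/25); (2, -13/5, 9/5) → (2, 13/5, 9/5)
T3 translate by (-5, -4, -1): (-2, 82/25, 76/25) → (-7, -18/25, 51/25); (2, 13/5, 9/5) → (-3, -7/5, 4/5)
T4 scale by (1, -2, -1): (-7, -18/25, 51/25) → (-7, 36/25, -51/25); (-3, -7/5, 4/5) → (-3, 14/5, -4/5)
T5 rotate right-handed about the x-axis with cos θ = 7/25, sin θ = 24/25: (-7, 36/25, -51/25) → (-7, 1476/625, 507/625); (-3, 14/5, -4/5) → (-3, 194/125, 308/125)
T6 shear: x ← x + 1·z: (-7, 1476/625, 507/625) → (-3868/625, 1476/625, 507/625); (-3, 194/125, 308/125) → (-67/125, 194/125, 308/125)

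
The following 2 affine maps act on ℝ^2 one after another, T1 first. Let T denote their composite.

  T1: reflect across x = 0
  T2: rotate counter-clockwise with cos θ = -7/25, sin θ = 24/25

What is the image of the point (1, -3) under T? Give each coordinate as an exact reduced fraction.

T(p) = (79/25, -3/25)

T1 reflect across x = 0: (1, -3) → (-1, -3)
T2 rotate counter-clockwise with cos θ = -7/25, sin θ = 24/25: (-1, -3) → (79/25, -3/25)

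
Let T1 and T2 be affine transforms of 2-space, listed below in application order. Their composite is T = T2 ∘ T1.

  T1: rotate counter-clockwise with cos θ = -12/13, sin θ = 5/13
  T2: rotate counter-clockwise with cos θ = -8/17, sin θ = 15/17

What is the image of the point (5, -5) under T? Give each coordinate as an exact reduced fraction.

T1 rotate counter-clockwise with cos θ = -12/13, sin θ = 5/13: (5, -5) → (-35/13, 85/13)
T2 rotate counter-clockwise with cos θ = -8/17, sin θ = 15/17: (-35/13, 85/13) → (-995/221, -1205/221)

T(p) = (-995/221, -1205/221)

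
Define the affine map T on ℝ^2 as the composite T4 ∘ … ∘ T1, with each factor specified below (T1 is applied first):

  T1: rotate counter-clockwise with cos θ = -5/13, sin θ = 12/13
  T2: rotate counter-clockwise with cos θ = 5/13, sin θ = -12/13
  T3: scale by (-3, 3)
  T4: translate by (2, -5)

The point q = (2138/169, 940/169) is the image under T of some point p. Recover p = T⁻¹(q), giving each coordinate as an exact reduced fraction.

T1 = [-5/13 -12/13 0; 12/13 -5/13 0; 0 0 1]
T2·T1 = [119/169 -120/169 0; 120/169 119/169 0; 0 0 1]
T3·…·T1 = [-357/169 360/169 0; 360/169 357/169 0; 0 0 1]
T4·…·T1 = [-357/169 360/169 2; 360/169 357/169 -5; 0 0 1]
det M = -9; M⁻¹ = [-119/507 40/169 838/507; 40/169 119/507 355/507; 0 0 1]
M⁻¹ · (2138/169, 940/169)ᵀ = (0, 5)ᵀ

p = (0, 5)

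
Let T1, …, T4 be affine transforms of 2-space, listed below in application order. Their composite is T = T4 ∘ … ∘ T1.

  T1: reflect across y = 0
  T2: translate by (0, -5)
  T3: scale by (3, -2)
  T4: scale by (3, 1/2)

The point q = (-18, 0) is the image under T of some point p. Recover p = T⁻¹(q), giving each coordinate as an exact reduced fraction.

T1 = [1 0 0; 0 -1 0; 0 0 1]
T2·T1 = [1 0 0; 0 -1 -5; 0 0 1]
T3·…·T1 = [3 0 0; 0 2 10; 0 0 1]
T4·…·T1 = [9 0 0; 0 1 5; 0 0 1]
det M = 9; M⁻¹ = [1/9 0 0; 0 1 -5; 0 0 1]
M⁻¹ · (-18, 0)ᵀ = (-2, -5)ᵀ

p = (-2, -5)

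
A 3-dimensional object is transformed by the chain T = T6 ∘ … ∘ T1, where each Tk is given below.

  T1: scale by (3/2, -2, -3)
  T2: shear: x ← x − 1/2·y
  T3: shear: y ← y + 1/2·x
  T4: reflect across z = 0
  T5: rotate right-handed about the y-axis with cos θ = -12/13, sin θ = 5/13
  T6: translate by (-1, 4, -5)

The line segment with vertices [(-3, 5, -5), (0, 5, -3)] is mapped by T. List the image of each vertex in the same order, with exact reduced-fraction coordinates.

image vertices: (-94/13, -23/4, 225/26), (-118/13, -7/2, 18/13)

T1 scale by (3/2, -2, -3): (-3, 5, -5) → (-9/2, -10, 15); (0, 5, -3) → (0, -10, 9)
T2 shear: x ← x − 1/2·y: (-9/2, -10, 15) → (1/2, -10, 15); (0, -10, 9) → (5, -10, 9)
T3 shear: y ← y + 1/2·x: (1/2, -10, 15) → (1/2, -39/4, 15); (5, -10, 9) → (5, -15/2, 9)
T4 reflect across z = 0: (1/2, -39/4, 15) → (1/2, -39/4, -15); (5, -15/2, 9) → (5, -15/2, -9)
T5 rotate right-handed about the y-axis with cos θ = -12/13, sin θ = 5/13: (1/2, -39/4, -15) → (-81/13, -39/4, 355/26); (5, -15/2, -9) → (-105/13, -15/2, 83/13)
T6 translate by (-1, 4, -5): (-81/13, -39/4, 355/26) → (-94/13, -23/4, 225/26); (-105/13, -15/2, 83/13) → (-118/13, -7/2, 18/13)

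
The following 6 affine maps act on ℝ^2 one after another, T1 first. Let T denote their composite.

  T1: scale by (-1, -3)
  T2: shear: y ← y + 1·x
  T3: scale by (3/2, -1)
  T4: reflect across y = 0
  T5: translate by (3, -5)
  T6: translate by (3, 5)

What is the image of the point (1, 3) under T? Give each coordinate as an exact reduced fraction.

T(p) = (9/2, -10)

T1 scale by (-1, -3): (1, 3) → (-1, -9)
T2 shear: y ← y + 1·x: (-1, -9) → (-1, -10)
T3 scale by (3/2, -1): (-1, -10) → (-3/2, 10)
T4 reflect across y = 0: (-3/2, 10) → (-3/2, -10)
T5 translate by (3, -5): (-3/2, -10) → (3/2, -15)
T6 translate by (3, 5): (3/2, -15) → (9/2, -10)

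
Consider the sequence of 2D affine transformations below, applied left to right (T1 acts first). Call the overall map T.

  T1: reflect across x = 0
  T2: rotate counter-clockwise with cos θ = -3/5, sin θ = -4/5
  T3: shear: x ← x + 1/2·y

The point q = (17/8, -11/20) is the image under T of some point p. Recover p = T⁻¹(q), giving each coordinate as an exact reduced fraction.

T1 = [-1 0 0; 0 1 0; 0 0 1]
T2·T1 = [3/5 4/5 0; 4/5 -3/5 0; 0 0 1]
T3·…·T1 = [1 1/2 0; 4/5 -3/5 0; 0 0 1]
det M = -1; M⁻¹ = [3/5 1/2 0; 4/5 -1 0; 0 0 1]
M⁻¹ · (17/8, -11/20)ᵀ = (1, 9/4)ᵀ

p = (1, 9/4)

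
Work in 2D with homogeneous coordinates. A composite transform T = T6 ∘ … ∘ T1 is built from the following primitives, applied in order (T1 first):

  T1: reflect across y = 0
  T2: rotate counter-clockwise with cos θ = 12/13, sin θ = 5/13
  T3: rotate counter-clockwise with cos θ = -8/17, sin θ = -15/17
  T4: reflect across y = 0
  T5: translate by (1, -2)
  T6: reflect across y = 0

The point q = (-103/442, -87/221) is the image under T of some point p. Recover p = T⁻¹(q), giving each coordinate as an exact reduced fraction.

p = (5/2, 1)

T1 = [1 0 0; 0 -1 0; 0 0 1]
T2·T1 = [12/13 5/13 0; 5/13 -12/13 0; 0 0 1]
T3·…·T1 = [-21/221 -220/221 0; -220/221 21/221 0; 0 0 1]
T4·…·T1 = [-21/221 -220/221 0; 220/221 -21/221 0; 0 0 1]
T5·…·T1 = [-21/221 -220/221 1; 220/221 -21/221 -2; 0 0 1]
T6·…·T1 = [-21/221 -220/221 1; -220/221 21/221 2; 0 0 1]
det M = -1; M⁻¹ = [-21/221 -220/221 461/221; -220/221 21/221 178/221; 0 0 1]
M⁻¹ · (-103/442, -87/221)ᵀ = (5/2, 1)ᵀ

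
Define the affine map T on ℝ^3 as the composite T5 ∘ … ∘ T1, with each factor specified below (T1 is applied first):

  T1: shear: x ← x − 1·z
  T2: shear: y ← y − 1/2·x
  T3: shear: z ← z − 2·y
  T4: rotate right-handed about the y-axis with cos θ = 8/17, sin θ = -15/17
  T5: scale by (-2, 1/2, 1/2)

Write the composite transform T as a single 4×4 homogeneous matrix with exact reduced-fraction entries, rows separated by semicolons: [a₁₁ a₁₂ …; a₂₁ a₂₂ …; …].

T1 = [1 0 -1 0; 0 1 0 0; 0 0 1 0; 0 0 0 1]
T2·T1 = [1 0 -1 0; -1/2 1 1/2 0; 0 0 1 0; 0 0 0 1]
T3·…·T1 = [1 0 -1 0; -1/2 1 1/2 0; 1 -2 0 0; 0 0 0 1]
T4·…·T1 = [-7/17 30/17 -8/17 0; -1/2 1 1/2 0; 23/17 -16/17 -15/17 0; 0 0 0 1]
T5·…·T1 = [14/17 -60/17 16/17 0; -1/4 1/2 1/4 0; 23/34 -8/17 -15/34 0; 0 0 0 1]

T = [14/17 -60/17 16/17 0; -1/4 1/2 1/4 0; 23/34 -8/17 -15/34 0; 0 0 0 1]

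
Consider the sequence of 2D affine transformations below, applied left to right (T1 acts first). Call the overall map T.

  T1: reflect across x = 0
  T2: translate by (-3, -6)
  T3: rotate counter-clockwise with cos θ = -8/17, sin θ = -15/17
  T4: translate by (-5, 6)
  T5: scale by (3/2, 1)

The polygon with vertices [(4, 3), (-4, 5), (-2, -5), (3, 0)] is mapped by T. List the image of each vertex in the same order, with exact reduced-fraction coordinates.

image vertices: (-111/17, 231/17), (-162/17, 95/17), (-363/17, 205/17), (-381/34, 240/17)

T1 reflect across x = 0: (4, 3) → (-4, 3); (-4, 5) → (4, 5); (-2, -5) → (2, -5); (3, 0) → (-3, 0)
T2 translate by (-3, -6): (-4, 3) → (-7, -3); (4, 5) → (1, -1); (2, -5) → (-1, -11); (-3, 0) → (-6, -6)
T3 rotate counter-clockwise with cos θ = -8/17, sin θ = -15/17: (-7, -3) → (11/17, 129/17); (1, -1) → (-23/17, -7/17); (-1, -11) → (-157/17, 103/17); (-6, -6) → (-42/17, 138/17)
T4 translate by (-5, 6): (11/17, 129/17) → (-74/17, 231/17); (-23/17, -7/17) → (-108/17, 95/17); (-157/17, 103/17) → (-242/17, 205/17); (-42/17, 138/17) → (-127/17, 240/17)
T5 scale by (3/2, 1): (-74/17, 231/17) → (-111/17, 231/17); (-108/17, 95/17) → (-162/17, 95/17); (-242/17, 205/17) → (-363/17, 205/17); (-127/17, 240/17) → (-381/34, 240/17)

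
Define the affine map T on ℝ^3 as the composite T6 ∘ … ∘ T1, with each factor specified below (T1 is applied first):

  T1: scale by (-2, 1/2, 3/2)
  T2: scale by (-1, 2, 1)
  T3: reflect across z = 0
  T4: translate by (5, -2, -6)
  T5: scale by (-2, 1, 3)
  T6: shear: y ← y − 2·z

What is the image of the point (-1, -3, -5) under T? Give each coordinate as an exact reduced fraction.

T1 scale by (-2, 1/2, 3/2): (-1, -3, -5) → (2, -3/2, -15/2)
T2 scale by (-1, 2, 1): (2, -3/2, -15/2) → (-2, -3, -15/2)
T3 reflect across z = 0: (-2, -3, -15/2) → (-2, -3, 15/2)
T4 translate by (5, -2, -6): (-2, -3, 15/2) → (3, -5, 3/2)
T5 scale by (-2, 1, 3): (3, -5, 3/2) → (-6, -5, 9/2)
T6 shear: y ← y − 2·z: (-6, -5, 9/2) → (-6, -14, 9/2)

T(p) = (-6, -14, 9/2)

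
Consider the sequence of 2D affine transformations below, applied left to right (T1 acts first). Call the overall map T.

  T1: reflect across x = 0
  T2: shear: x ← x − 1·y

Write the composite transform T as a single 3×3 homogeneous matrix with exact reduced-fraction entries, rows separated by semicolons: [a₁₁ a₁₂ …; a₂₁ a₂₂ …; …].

T1 = [-1 0 0; 0 1 0; 0 0 1]
T2·T1 = [-1 -1 0; 0 1 0; 0 0 1]

T = [-1 -1 0; 0 1 0; 0 0 1]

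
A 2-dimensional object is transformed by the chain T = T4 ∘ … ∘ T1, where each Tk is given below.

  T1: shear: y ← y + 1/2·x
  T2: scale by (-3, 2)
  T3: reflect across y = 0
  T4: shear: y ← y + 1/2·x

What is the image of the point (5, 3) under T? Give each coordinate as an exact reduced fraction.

T(p) = (-15, -37/2)

T1 shear: y ← y + 1/2·x: (5, 3) → (5, 11/2)
T2 scale by (-3, 2): (5, 11/2) → (-15, 11)
T3 reflect across y = 0: (-15, 11) → (-15, -11)
T4 shear: y ← y + 1/2·x: (-15, -11) → (-15, -37/2)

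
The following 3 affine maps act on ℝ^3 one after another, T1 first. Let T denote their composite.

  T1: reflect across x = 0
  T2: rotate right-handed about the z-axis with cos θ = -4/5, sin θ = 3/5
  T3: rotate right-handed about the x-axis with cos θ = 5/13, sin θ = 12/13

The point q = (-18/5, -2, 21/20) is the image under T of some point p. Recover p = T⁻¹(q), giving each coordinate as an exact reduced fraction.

T1 = [-1 0 0 0; 0 1 0 0; 0 0 1 0; 0 0 0 1]
T2·T1 = [4/5 -3/5 0 0; -3/5 -4/5 0 0; 0 0 1 0; 0 0 0 1]
T3·…·T1 = [4/5 -3/5 0 0; -3/13 -4/13 -12/13 0; -36/65 -48/65 5/13 0; 0 0 0 1]
det M = -1; M⁻¹ = [4/5 -3/13 -36/65 0; -3/5 -4/13 -48/65 0; 0 -12/13 5/13 0; 0 0 0 1]
M⁻¹ · (-18/5, -2, 21/20)ᵀ = (-3, 2, 9/4)ᵀ

p = (-3, 2, 9/4)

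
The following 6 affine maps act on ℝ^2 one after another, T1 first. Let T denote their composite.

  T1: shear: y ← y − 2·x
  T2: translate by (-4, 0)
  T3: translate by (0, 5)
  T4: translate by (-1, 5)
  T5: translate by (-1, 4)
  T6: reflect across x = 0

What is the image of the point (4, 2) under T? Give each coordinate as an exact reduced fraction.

T(p) = (2, 8)

T1 shear: y ← y − 2·x: (4, 2) → (4, -6)
T2 translate by (-4, 0): (4, -6) → (0, -6)
T3 translate by (0, 5): (0, -6) → (0, -1)
T4 translate by (-1, 5): (0, -1) → (-1, 4)
T5 translate by (-1, 4): (-1, 4) → (-2, 8)
T6 reflect across x = 0: (-2, 8) → (2, 8)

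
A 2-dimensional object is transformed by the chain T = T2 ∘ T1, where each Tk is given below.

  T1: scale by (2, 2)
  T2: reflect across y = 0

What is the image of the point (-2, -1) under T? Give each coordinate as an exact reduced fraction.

T(p) = (-4, 2)

T1 scale by (2, 2): (-2, -1) → (-4, -2)
T2 reflect across y = 0: (-4, -2) → (-4, 2)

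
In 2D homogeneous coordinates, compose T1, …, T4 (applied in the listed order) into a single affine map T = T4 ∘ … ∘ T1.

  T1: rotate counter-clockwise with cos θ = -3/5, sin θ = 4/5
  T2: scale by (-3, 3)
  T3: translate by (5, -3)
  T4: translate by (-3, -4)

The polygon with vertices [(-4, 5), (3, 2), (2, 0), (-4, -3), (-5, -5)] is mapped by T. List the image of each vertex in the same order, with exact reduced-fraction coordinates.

T1 rotate counter-clockwise with cos θ = -3/5, sin θ = 4/5: (-4, 5) → (-8/5, -31/5); (3, 2) → (-17/5, 6/5); (2, 0) → (-6/5, 8/5); (-4, -3) → (24/5, -7/5); (-5, -5) → (7, -1)
T2 scale by (-3, 3): (-8/5, -31/5) → (24/5, -93/5); (-17/5, 6/5) → (51/5, 18/5); (-6/5, 8/5) → (18/5, 24/5); (24/5, -7/5) → (-72/5, -21/5); (7, -1) → (-21, -3)
T3 translate by (5, -3): (24/5, -93/5) → (49/5, -108/5); (51/5, 18/5) → (76/5, 3/5); (18/5, 24/5) → (43/5, 9/5); (-72/5, -21/5) → (-47/5, -36/5); (-21, -3) → (-16, -6)
T4 translate by (-3, -4): (49/5, -108/5) → (34/5, -128/5); (76/5, 3/5) → (61/5, -17/5); (43/5, 9/5) → (28/5, -11/5); (-47/5, -36/5) → (-62/5, -56/5); (-16, -6) → (-19, -10)

image vertices: (34/5, -128/5), (61/5, -17/5), (28/5, -11/5), (-62/5, -56/5), (-19, -10)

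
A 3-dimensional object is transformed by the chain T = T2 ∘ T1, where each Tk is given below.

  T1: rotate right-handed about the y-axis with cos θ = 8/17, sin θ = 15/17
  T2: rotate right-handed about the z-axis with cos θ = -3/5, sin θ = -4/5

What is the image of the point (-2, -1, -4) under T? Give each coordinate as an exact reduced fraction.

T(p) = (32/17, 71/17, -2/17)

T1 rotate right-handed about the y-axis with cos θ = 8/17, sin θ = 15/17: (-2, -1, -4) → (-76/17, -1, -2/17)
T2 rotate right-handed about the z-axis with cos θ = -3/5, sin θ = -4/5: (-76/17, -1, -2/17) → (32/17, 71/17, -2/17)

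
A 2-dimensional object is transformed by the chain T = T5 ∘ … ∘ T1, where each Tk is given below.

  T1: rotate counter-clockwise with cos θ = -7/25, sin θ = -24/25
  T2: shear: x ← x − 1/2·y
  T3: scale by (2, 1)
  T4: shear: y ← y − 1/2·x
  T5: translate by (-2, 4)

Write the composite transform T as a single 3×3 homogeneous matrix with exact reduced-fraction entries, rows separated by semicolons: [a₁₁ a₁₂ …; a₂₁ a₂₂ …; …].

T = [2/5 11/5 -2; -29/25 -69/50 4; 0 0 1]

T1 = [-7/25 24/25 0; -24/25 -7/25 0; 0 0 1]
T2·T1 = [1/5 11/10 0; -24/25 -7/25 0; 0 0 1]
T3·…·T1 = [2/5 11/5 0; -24/25 -7/25 0; 0 0 1]
T4·…·T1 = [2/5 11/5 0; -29/25 -69/50 0; 0 0 1]
T5·…·T1 = [2/5 11/5 -2; -29/25 -69/50 4; 0 0 1]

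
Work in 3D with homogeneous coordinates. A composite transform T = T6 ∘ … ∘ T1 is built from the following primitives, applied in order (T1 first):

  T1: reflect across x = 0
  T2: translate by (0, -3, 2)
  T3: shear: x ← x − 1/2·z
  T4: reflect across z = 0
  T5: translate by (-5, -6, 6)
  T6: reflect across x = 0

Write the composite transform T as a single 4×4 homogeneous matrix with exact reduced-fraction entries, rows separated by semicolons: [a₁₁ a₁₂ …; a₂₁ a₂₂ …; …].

T1 = [-1 0 0 0; 0 1 0 0; 0 0 1 0; 0 0 0 1]
T2·T1 = [-1 0 0 0; 0 1 0 -3; 0 0 1 2; 0 0 0 1]
T3·…·T1 = [-1 0 -1/2 -1; 0 1 0 -3; 0 0 1 2; 0 0 0 1]
T4·…·T1 = [-1 0 -1/2 -1; 0 1 0 -3; 0 0 -1 -2; 0 0 0 1]
T5·…·T1 = [-1 0 -1/2 -6; 0 1 0 -9; 0 0 -1 4; 0 0 0 1]
T6·…·T1 = [1 0 1/2 6; 0 1 0 -9; 0 0 -1 4; 0 0 0 1]

T = [1 0 1/2 6; 0 1 0 -9; 0 0 -1 4; 0 0 0 1]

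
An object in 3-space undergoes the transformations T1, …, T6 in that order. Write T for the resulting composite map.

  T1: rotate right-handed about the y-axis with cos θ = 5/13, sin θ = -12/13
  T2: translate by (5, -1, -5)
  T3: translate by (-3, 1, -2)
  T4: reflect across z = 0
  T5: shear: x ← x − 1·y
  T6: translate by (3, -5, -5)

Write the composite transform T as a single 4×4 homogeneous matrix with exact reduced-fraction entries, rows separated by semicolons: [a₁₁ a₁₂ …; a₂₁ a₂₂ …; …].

T1 = [5/13 0 -12/13 0; 0 1 0 0; 12/13 0 5/13 0; 0 0 0 1]
T2·T1 = [5/13 0 -12/13 5; 0 1 0 -1; 12/13 0 5/13 -5; 0 0 0 1]
T3·…·T1 = [5/13 0 -12/13 2; 0 1 0 0; 12/13 0 5/13 -7; 0 0 0 1]
T4·…·T1 = [5/13 0 -12/13 2; 0 1 0 0; -12/13 0 -5/13 7; 0 0 0 1]
T5·…·T1 = [5/13 -1 -12/13 2; 0 1 0 0; -12/13 0 -5/13 7; 0 0 0 1]
T6·…·T1 = [5/13 -1 -12/13 5; 0 1 0 -5; -12/13 0 -5/13 2; 0 0 0 1]

T = [5/13 -1 -12/13 5; 0 1 0 -5; -12/13 0 -5/13 2; 0 0 0 1]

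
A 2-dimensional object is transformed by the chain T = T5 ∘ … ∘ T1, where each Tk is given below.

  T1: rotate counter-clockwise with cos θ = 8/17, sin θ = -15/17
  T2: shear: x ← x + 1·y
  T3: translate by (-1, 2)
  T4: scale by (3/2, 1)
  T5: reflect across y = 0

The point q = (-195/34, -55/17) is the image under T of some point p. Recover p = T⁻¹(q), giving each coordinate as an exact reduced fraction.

p = (-3, -3)

T1 = [8/17 15/17 0; -15/17 8/17 0; 0 0 1]
T2·T1 = [-7/17 23/17 0; -15/17 8/17 0; 0 0 1]
T3·…·T1 = [-7/17 23/17 -1; -15/17 8/17 2; 0 0 1]
T4·…·T1 = [-21/34 69/34 -3/2; -15/17 8/17 2; 0 0 1]
T5·…·T1 = [-21/34 69/34 -3/2; 15/17 -8/17 -2; 0 0 1]
det M = -3/2; M⁻¹ = [16/51 23/17 54/17; 10/17 7/17 29/17; 0 0 1]
M⁻¹ · (-195/34, -55/17)ᵀ = (-3, -3)ᵀ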